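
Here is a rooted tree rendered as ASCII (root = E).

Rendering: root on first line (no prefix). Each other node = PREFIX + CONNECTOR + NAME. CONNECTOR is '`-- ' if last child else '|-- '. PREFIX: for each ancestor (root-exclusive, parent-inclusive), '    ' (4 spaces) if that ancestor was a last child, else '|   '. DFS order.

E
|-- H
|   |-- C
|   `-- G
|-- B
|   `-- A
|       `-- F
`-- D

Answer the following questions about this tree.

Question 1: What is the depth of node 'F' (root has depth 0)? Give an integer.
Answer: 3

Derivation:
Path from root to F: E -> B -> A -> F
Depth = number of edges = 3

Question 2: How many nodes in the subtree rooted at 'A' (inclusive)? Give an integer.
Subtree rooted at A contains: A, F
Count = 2

Answer: 2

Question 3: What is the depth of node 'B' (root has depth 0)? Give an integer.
Answer: 1

Derivation:
Path from root to B: E -> B
Depth = number of edges = 1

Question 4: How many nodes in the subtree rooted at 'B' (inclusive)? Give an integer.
Answer: 3

Derivation:
Subtree rooted at B contains: A, B, F
Count = 3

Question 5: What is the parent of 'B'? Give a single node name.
Scan adjacency: B appears as child of E

Answer: E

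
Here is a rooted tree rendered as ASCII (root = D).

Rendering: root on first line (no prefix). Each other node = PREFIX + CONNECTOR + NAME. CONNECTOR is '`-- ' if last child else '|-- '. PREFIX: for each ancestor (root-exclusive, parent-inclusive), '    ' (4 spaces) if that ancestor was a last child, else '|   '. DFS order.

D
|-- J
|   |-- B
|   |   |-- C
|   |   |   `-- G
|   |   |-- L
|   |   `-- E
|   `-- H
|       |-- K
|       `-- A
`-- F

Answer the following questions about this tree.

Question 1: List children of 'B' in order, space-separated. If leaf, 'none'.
Answer: C L E

Derivation:
Node B's children (from adjacency): C, L, E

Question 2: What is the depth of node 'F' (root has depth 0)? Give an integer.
Path from root to F: D -> F
Depth = number of edges = 1

Answer: 1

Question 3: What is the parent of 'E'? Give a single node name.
Scan adjacency: E appears as child of B

Answer: B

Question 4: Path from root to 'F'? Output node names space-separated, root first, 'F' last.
Answer: D F

Derivation:
Walk down from root: D -> F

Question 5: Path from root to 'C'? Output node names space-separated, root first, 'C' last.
Walk down from root: D -> J -> B -> C

Answer: D J B C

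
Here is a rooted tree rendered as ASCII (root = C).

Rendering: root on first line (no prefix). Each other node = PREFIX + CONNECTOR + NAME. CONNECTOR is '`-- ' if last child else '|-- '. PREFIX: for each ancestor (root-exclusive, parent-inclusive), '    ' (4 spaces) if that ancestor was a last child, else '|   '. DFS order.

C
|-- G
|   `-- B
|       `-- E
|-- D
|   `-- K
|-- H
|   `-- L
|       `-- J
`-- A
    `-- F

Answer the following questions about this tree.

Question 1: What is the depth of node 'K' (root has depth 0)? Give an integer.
Path from root to K: C -> D -> K
Depth = number of edges = 2

Answer: 2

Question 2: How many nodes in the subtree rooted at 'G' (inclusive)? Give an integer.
Subtree rooted at G contains: B, E, G
Count = 3

Answer: 3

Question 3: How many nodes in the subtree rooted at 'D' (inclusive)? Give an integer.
Subtree rooted at D contains: D, K
Count = 2

Answer: 2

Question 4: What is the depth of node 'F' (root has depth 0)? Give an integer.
Answer: 2

Derivation:
Path from root to F: C -> A -> F
Depth = number of edges = 2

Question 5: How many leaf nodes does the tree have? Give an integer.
Answer: 4

Derivation:
Leaves (nodes with no children): E, F, J, K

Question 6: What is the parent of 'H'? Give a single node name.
Answer: C

Derivation:
Scan adjacency: H appears as child of C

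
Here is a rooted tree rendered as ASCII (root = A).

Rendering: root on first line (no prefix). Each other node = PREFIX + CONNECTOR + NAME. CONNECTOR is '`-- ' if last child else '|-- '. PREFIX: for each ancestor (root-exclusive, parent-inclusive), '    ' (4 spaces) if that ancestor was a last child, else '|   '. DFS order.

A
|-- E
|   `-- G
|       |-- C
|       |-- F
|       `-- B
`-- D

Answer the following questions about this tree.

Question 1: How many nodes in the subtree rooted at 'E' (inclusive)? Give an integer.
Answer: 5

Derivation:
Subtree rooted at E contains: B, C, E, F, G
Count = 5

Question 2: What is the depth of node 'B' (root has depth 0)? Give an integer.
Answer: 3

Derivation:
Path from root to B: A -> E -> G -> B
Depth = number of edges = 3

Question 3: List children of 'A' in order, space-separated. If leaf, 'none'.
Node A's children (from adjacency): E, D

Answer: E D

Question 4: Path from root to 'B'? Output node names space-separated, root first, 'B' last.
Walk down from root: A -> E -> G -> B

Answer: A E G B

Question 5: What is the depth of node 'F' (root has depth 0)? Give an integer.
Path from root to F: A -> E -> G -> F
Depth = number of edges = 3

Answer: 3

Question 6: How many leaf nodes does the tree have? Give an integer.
Leaves (nodes with no children): B, C, D, F

Answer: 4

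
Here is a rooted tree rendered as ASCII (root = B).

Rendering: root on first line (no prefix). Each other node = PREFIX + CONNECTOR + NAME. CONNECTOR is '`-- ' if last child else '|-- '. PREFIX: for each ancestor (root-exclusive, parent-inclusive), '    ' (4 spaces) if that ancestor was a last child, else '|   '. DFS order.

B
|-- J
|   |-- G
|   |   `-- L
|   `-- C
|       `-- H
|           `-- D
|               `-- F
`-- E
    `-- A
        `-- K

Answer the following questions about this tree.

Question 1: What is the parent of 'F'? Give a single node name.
Scan adjacency: F appears as child of D

Answer: D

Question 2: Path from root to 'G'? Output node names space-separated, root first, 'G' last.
Walk down from root: B -> J -> G

Answer: B J G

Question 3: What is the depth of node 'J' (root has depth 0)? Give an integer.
Path from root to J: B -> J
Depth = number of edges = 1

Answer: 1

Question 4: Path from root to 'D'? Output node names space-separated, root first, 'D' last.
Answer: B J C H D

Derivation:
Walk down from root: B -> J -> C -> H -> D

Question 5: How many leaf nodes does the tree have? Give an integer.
Answer: 3

Derivation:
Leaves (nodes with no children): F, K, L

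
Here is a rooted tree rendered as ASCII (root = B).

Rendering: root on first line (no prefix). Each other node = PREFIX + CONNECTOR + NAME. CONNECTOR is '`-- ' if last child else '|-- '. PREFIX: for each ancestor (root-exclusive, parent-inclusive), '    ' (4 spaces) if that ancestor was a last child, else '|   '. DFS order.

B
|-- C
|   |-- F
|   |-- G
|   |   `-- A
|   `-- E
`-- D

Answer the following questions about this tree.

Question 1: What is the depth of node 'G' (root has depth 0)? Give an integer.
Answer: 2

Derivation:
Path from root to G: B -> C -> G
Depth = number of edges = 2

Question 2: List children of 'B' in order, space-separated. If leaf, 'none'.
Node B's children (from adjacency): C, D

Answer: C D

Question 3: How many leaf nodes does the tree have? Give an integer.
Leaves (nodes with no children): A, D, E, F

Answer: 4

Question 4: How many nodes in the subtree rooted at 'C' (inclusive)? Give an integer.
Subtree rooted at C contains: A, C, E, F, G
Count = 5

Answer: 5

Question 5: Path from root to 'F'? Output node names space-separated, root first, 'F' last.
Answer: B C F

Derivation:
Walk down from root: B -> C -> F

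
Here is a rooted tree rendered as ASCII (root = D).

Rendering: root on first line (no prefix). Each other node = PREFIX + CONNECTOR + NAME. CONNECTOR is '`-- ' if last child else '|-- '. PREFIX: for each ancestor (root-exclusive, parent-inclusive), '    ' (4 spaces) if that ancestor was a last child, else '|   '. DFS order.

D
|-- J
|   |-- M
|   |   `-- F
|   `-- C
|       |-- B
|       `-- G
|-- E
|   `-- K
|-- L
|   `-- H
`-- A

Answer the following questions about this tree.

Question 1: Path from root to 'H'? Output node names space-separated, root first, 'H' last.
Walk down from root: D -> L -> H

Answer: D L H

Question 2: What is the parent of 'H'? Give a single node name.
Scan adjacency: H appears as child of L

Answer: L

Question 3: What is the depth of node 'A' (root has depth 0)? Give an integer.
Path from root to A: D -> A
Depth = number of edges = 1

Answer: 1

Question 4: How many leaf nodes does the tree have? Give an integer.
Leaves (nodes with no children): A, B, F, G, H, K

Answer: 6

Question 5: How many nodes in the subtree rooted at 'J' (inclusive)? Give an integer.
Subtree rooted at J contains: B, C, F, G, J, M
Count = 6

Answer: 6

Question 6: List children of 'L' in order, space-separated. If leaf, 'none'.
Answer: H

Derivation:
Node L's children (from adjacency): H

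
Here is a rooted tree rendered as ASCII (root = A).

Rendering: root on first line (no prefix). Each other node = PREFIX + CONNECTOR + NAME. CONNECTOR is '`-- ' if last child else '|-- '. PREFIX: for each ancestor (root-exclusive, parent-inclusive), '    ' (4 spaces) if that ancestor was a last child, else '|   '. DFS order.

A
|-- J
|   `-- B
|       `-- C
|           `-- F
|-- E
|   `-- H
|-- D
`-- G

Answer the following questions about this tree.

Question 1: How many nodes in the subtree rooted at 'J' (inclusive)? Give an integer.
Subtree rooted at J contains: B, C, F, J
Count = 4

Answer: 4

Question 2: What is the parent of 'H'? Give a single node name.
Answer: E

Derivation:
Scan adjacency: H appears as child of E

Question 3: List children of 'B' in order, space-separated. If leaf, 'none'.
Node B's children (from adjacency): C

Answer: C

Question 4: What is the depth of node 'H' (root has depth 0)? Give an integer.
Answer: 2

Derivation:
Path from root to H: A -> E -> H
Depth = number of edges = 2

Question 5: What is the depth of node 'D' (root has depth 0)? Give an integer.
Path from root to D: A -> D
Depth = number of edges = 1

Answer: 1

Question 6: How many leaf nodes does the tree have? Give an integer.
Leaves (nodes with no children): D, F, G, H

Answer: 4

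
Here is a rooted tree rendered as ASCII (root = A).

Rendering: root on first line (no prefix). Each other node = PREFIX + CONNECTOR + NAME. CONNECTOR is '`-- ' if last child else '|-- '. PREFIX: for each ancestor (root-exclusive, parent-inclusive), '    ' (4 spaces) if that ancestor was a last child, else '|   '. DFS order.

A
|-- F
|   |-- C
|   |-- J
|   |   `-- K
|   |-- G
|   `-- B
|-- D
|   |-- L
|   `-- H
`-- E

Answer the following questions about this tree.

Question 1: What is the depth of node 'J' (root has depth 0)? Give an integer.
Path from root to J: A -> F -> J
Depth = number of edges = 2

Answer: 2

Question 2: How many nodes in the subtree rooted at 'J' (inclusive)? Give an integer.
Subtree rooted at J contains: J, K
Count = 2

Answer: 2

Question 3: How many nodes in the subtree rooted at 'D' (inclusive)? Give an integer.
Answer: 3

Derivation:
Subtree rooted at D contains: D, H, L
Count = 3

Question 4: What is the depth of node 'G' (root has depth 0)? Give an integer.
Answer: 2

Derivation:
Path from root to G: A -> F -> G
Depth = number of edges = 2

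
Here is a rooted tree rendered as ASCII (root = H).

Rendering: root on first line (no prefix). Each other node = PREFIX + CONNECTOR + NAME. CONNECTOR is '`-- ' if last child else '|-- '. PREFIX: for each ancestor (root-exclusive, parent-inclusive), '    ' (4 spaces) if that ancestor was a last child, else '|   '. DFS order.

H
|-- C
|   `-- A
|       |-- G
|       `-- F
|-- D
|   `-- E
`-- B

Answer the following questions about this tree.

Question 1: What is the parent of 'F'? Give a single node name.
Scan adjacency: F appears as child of A

Answer: A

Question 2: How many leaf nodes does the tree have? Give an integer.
Leaves (nodes with no children): B, E, F, G

Answer: 4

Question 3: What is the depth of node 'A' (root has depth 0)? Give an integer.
Path from root to A: H -> C -> A
Depth = number of edges = 2

Answer: 2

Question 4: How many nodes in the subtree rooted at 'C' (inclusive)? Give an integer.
Answer: 4

Derivation:
Subtree rooted at C contains: A, C, F, G
Count = 4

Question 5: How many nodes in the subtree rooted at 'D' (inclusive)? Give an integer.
Subtree rooted at D contains: D, E
Count = 2

Answer: 2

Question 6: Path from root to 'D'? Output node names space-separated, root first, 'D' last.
Walk down from root: H -> D

Answer: H D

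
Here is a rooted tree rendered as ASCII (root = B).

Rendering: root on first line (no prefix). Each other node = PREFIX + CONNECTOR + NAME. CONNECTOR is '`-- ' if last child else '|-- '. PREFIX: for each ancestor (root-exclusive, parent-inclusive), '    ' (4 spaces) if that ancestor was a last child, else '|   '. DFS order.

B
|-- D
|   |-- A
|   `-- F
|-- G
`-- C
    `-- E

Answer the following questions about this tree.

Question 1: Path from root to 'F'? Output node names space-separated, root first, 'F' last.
Answer: B D F

Derivation:
Walk down from root: B -> D -> F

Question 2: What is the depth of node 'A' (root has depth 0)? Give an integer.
Path from root to A: B -> D -> A
Depth = number of edges = 2

Answer: 2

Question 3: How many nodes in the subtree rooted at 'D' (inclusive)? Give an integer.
Answer: 3

Derivation:
Subtree rooted at D contains: A, D, F
Count = 3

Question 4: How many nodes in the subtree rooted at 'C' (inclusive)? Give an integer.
Subtree rooted at C contains: C, E
Count = 2

Answer: 2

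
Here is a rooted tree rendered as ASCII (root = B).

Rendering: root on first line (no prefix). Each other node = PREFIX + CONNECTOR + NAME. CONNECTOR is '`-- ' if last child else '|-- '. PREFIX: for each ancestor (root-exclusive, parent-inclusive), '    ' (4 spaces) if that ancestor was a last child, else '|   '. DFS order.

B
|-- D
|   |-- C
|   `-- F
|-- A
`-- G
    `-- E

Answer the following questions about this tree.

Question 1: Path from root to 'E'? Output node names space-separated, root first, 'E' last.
Answer: B G E

Derivation:
Walk down from root: B -> G -> E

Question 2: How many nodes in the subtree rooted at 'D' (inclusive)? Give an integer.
Subtree rooted at D contains: C, D, F
Count = 3

Answer: 3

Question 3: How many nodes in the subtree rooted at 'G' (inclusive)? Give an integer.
Answer: 2

Derivation:
Subtree rooted at G contains: E, G
Count = 2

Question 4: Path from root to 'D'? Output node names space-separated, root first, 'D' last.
Answer: B D

Derivation:
Walk down from root: B -> D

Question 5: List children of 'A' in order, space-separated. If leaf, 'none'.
Node A's children (from adjacency): (leaf)

Answer: none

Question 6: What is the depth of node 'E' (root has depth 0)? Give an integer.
Answer: 2

Derivation:
Path from root to E: B -> G -> E
Depth = number of edges = 2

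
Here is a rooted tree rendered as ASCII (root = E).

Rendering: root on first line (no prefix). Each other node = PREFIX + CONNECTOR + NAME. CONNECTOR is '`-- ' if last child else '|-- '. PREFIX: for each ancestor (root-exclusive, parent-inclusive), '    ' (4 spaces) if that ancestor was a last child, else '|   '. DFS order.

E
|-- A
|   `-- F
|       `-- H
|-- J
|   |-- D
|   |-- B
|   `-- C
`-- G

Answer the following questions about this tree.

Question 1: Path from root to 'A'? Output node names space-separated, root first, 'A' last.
Answer: E A

Derivation:
Walk down from root: E -> A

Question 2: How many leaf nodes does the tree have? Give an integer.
Leaves (nodes with no children): B, C, D, G, H

Answer: 5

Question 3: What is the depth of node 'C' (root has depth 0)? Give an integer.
Path from root to C: E -> J -> C
Depth = number of edges = 2

Answer: 2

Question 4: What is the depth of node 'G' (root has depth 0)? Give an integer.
Answer: 1

Derivation:
Path from root to G: E -> G
Depth = number of edges = 1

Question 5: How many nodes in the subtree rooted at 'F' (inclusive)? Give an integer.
Answer: 2

Derivation:
Subtree rooted at F contains: F, H
Count = 2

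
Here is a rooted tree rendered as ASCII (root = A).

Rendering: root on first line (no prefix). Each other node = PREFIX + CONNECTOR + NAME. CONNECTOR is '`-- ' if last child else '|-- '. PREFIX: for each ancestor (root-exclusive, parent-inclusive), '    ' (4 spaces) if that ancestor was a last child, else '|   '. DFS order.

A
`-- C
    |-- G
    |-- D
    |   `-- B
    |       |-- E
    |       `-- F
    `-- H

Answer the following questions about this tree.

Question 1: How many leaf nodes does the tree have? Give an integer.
Answer: 4

Derivation:
Leaves (nodes with no children): E, F, G, H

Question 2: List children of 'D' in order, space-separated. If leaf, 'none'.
Answer: B

Derivation:
Node D's children (from adjacency): B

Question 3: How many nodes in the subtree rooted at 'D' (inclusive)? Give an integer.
Subtree rooted at D contains: B, D, E, F
Count = 4

Answer: 4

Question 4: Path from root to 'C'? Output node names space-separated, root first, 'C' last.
Walk down from root: A -> C

Answer: A C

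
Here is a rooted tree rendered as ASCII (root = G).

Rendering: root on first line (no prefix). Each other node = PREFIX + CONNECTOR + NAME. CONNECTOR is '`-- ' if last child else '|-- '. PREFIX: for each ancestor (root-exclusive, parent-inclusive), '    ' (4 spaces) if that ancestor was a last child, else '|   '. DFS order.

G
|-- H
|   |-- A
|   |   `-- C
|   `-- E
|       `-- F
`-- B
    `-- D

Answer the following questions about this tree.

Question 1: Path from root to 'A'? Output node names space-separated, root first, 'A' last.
Walk down from root: G -> H -> A

Answer: G H A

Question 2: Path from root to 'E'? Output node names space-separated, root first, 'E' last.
Walk down from root: G -> H -> E

Answer: G H E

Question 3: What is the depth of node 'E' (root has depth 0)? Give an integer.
Path from root to E: G -> H -> E
Depth = number of edges = 2

Answer: 2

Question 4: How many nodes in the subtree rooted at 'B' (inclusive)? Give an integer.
Subtree rooted at B contains: B, D
Count = 2

Answer: 2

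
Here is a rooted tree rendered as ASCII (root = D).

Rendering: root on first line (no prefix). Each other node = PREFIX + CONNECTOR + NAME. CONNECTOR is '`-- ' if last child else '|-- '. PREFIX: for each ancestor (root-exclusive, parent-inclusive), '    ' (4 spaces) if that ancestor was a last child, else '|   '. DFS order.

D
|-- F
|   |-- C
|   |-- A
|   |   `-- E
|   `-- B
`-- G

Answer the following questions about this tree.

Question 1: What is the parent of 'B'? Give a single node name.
Scan adjacency: B appears as child of F

Answer: F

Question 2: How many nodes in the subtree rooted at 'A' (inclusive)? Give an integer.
Answer: 2

Derivation:
Subtree rooted at A contains: A, E
Count = 2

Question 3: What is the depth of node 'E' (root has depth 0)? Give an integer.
Path from root to E: D -> F -> A -> E
Depth = number of edges = 3

Answer: 3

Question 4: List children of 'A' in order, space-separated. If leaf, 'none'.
Node A's children (from adjacency): E

Answer: E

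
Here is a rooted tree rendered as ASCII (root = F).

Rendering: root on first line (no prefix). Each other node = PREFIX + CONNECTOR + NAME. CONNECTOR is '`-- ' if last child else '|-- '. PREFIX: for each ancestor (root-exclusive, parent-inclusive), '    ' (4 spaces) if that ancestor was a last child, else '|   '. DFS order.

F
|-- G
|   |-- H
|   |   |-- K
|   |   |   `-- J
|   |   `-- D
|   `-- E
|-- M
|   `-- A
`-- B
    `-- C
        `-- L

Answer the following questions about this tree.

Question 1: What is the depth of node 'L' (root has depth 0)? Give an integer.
Path from root to L: F -> B -> C -> L
Depth = number of edges = 3

Answer: 3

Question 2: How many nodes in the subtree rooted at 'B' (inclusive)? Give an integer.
Answer: 3

Derivation:
Subtree rooted at B contains: B, C, L
Count = 3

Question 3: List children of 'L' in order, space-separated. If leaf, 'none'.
Answer: none

Derivation:
Node L's children (from adjacency): (leaf)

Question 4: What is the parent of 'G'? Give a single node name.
Scan adjacency: G appears as child of F

Answer: F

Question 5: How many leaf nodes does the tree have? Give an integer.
Leaves (nodes with no children): A, D, E, J, L

Answer: 5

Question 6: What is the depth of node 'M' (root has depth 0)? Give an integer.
Path from root to M: F -> M
Depth = number of edges = 1

Answer: 1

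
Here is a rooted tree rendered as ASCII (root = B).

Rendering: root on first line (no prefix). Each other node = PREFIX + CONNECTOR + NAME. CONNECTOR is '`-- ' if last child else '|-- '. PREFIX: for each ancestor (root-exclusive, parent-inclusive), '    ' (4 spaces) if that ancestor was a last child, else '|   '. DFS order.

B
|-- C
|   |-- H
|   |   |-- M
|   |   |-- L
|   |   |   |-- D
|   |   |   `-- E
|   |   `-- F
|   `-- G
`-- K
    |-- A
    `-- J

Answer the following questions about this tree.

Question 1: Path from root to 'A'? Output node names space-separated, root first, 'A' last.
Answer: B K A

Derivation:
Walk down from root: B -> K -> A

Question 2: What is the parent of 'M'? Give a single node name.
Scan adjacency: M appears as child of H

Answer: H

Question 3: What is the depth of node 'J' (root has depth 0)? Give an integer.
Path from root to J: B -> K -> J
Depth = number of edges = 2

Answer: 2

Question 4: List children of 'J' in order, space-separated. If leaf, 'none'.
Answer: none

Derivation:
Node J's children (from adjacency): (leaf)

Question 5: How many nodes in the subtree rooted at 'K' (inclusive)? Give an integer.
Subtree rooted at K contains: A, J, K
Count = 3

Answer: 3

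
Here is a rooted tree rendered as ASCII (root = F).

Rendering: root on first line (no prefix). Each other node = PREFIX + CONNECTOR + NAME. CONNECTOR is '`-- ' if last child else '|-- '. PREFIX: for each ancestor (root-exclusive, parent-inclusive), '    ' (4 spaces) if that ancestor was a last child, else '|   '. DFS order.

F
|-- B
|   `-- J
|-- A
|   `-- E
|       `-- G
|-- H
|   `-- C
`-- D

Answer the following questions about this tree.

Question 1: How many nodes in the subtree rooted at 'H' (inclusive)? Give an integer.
Subtree rooted at H contains: C, H
Count = 2

Answer: 2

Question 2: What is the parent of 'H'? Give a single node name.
Scan adjacency: H appears as child of F

Answer: F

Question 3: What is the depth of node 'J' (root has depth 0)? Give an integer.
Answer: 2

Derivation:
Path from root to J: F -> B -> J
Depth = number of edges = 2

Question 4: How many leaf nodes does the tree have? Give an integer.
Answer: 4

Derivation:
Leaves (nodes with no children): C, D, G, J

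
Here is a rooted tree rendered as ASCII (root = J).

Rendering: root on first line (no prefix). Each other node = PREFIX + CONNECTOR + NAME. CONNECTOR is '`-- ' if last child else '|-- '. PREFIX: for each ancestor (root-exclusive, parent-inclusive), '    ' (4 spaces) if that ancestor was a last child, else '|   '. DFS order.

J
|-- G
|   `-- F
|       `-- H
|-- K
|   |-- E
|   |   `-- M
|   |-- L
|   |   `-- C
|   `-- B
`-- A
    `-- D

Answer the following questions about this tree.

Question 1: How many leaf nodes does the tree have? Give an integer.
Answer: 5

Derivation:
Leaves (nodes with no children): B, C, D, H, M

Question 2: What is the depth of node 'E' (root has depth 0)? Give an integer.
Answer: 2

Derivation:
Path from root to E: J -> K -> E
Depth = number of edges = 2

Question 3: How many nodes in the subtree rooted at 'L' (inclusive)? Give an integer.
Subtree rooted at L contains: C, L
Count = 2

Answer: 2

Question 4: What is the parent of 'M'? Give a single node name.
Answer: E

Derivation:
Scan adjacency: M appears as child of E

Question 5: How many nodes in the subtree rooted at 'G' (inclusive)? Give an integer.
Answer: 3

Derivation:
Subtree rooted at G contains: F, G, H
Count = 3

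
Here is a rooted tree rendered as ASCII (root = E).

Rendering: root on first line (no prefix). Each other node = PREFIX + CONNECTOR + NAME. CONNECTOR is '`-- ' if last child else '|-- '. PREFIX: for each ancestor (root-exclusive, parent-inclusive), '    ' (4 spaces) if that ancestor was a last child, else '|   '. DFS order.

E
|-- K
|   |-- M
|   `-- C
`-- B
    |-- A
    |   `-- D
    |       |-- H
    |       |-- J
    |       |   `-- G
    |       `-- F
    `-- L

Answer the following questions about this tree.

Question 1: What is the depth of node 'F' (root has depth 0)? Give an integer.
Answer: 4

Derivation:
Path from root to F: E -> B -> A -> D -> F
Depth = number of edges = 4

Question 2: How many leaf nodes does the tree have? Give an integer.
Leaves (nodes with no children): C, F, G, H, L, M

Answer: 6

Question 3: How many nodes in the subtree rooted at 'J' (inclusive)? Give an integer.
Subtree rooted at J contains: G, J
Count = 2

Answer: 2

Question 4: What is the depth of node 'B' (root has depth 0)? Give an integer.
Path from root to B: E -> B
Depth = number of edges = 1

Answer: 1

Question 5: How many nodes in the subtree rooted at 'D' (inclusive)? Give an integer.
Answer: 5

Derivation:
Subtree rooted at D contains: D, F, G, H, J
Count = 5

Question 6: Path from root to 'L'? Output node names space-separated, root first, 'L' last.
Answer: E B L

Derivation:
Walk down from root: E -> B -> L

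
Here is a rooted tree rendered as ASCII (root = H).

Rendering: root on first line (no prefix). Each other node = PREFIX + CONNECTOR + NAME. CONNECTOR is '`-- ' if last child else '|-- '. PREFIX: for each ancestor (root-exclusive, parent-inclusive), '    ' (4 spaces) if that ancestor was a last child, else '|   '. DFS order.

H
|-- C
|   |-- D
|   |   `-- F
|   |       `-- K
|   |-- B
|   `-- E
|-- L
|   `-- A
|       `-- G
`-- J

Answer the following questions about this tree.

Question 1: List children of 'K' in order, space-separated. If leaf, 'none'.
Answer: none

Derivation:
Node K's children (from adjacency): (leaf)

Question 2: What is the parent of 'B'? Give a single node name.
Scan adjacency: B appears as child of C

Answer: C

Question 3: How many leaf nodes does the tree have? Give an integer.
Leaves (nodes with no children): B, E, G, J, K

Answer: 5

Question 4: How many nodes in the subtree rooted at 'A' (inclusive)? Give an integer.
Subtree rooted at A contains: A, G
Count = 2

Answer: 2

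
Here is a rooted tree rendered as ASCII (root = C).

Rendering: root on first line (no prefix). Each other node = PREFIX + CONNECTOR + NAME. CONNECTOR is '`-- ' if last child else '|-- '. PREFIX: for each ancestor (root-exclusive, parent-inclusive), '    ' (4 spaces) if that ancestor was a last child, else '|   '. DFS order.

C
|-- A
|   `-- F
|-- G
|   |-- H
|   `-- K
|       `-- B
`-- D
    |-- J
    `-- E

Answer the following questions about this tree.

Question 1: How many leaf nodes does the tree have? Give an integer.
Answer: 5

Derivation:
Leaves (nodes with no children): B, E, F, H, J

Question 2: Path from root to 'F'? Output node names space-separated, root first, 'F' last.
Answer: C A F

Derivation:
Walk down from root: C -> A -> F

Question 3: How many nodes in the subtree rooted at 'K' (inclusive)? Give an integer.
Subtree rooted at K contains: B, K
Count = 2

Answer: 2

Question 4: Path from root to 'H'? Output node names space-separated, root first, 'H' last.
Walk down from root: C -> G -> H

Answer: C G H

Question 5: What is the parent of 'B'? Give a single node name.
Answer: K

Derivation:
Scan adjacency: B appears as child of K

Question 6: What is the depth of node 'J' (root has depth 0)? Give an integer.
Answer: 2

Derivation:
Path from root to J: C -> D -> J
Depth = number of edges = 2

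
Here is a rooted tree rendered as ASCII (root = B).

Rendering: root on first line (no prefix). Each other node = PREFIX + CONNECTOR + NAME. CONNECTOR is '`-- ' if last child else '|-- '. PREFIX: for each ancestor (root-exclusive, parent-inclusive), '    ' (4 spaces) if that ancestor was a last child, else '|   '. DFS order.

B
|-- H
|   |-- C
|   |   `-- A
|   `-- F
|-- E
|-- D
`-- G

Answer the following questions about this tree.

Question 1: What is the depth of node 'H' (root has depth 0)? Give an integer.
Answer: 1

Derivation:
Path from root to H: B -> H
Depth = number of edges = 1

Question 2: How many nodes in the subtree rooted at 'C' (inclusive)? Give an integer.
Answer: 2

Derivation:
Subtree rooted at C contains: A, C
Count = 2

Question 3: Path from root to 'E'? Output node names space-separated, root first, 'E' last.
Answer: B E

Derivation:
Walk down from root: B -> E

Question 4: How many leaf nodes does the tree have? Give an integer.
Leaves (nodes with no children): A, D, E, F, G

Answer: 5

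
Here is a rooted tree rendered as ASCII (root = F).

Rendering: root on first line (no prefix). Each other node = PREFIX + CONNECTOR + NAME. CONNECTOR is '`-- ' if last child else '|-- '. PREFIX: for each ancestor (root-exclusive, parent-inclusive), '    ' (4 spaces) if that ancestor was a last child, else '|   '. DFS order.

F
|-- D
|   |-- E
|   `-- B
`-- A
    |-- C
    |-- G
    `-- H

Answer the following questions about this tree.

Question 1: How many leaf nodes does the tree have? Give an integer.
Answer: 5

Derivation:
Leaves (nodes with no children): B, C, E, G, H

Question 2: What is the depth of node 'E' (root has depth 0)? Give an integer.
Path from root to E: F -> D -> E
Depth = number of edges = 2

Answer: 2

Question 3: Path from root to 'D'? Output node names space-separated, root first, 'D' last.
Walk down from root: F -> D

Answer: F D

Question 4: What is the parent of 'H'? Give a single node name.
Scan adjacency: H appears as child of A

Answer: A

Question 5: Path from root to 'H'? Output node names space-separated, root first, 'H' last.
Walk down from root: F -> A -> H

Answer: F A H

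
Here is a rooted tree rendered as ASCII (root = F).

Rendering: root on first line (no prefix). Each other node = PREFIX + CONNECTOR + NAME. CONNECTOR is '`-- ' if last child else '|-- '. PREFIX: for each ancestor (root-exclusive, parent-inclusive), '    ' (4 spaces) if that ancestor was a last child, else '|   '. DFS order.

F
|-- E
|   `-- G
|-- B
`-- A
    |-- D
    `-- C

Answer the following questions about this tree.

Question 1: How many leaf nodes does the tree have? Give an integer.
Leaves (nodes with no children): B, C, D, G

Answer: 4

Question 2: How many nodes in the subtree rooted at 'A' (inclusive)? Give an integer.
Answer: 3

Derivation:
Subtree rooted at A contains: A, C, D
Count = 3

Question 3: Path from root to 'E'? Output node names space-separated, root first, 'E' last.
Walk down from root: F -> E

Answer: F E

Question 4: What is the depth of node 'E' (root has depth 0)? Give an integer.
Answer: 1

Derivation:
Path from root to E: F -> E
Depth = number of edges = 1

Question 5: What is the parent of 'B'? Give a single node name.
Answer: F

Derivation:
Scan adjacency: B appears as child of F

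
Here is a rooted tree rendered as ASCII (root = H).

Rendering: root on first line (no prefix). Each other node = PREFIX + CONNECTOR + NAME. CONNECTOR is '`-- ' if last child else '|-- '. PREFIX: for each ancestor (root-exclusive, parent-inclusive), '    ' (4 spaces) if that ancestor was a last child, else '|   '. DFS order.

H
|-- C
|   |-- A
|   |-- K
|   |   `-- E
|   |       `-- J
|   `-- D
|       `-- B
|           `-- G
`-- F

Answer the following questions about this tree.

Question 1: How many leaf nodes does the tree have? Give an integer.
Leaves (nodes with no children): A, F, G, J

Answer: 4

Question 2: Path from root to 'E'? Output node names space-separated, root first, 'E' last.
Answer: H C K E

Derivation:
Walk down from root: H -> C -> K -> E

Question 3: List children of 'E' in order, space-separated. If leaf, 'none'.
Answer: J

Derivation:
Node E's children (from adjacency): J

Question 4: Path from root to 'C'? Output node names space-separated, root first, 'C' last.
Walk down from root: H -> C

Answer: H C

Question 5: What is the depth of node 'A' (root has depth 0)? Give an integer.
Answer: 2

Derivation:
Path from root to A: H -> C -> A
Depth = number of edges = 2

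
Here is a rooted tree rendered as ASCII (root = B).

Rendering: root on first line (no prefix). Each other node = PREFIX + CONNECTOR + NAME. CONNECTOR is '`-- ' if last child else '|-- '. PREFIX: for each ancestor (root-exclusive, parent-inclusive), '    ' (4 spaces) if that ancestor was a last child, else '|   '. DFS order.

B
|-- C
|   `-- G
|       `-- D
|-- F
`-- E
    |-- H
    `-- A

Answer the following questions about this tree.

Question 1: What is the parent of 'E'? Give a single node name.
Answer: B

Derivation:
Scan adjacency: E appears as child of B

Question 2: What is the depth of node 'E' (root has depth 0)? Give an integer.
Path from root to E: B -> E
Depth = number of edges = 1

Answer: 1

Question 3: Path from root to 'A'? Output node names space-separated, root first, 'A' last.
Walk down from root: B -> E -> A

Answer: B E A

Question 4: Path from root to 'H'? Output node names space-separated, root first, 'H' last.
Answer: B E H

Derivation:
Walk down from root: B -> E -> H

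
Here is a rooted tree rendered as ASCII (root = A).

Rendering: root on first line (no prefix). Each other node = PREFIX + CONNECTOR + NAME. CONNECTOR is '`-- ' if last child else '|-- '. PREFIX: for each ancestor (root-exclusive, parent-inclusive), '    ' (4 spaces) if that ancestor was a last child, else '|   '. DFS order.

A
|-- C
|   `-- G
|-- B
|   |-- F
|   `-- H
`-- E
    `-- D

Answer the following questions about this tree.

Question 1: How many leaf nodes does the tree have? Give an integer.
Answer: 4

Derivation:
Leaves (nodes with no children): D, F, G, H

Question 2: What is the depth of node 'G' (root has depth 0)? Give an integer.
Path from root to G: A -> C -> G
Depth = number of edges = 2

Answer: 2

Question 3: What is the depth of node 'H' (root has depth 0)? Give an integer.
Answer: 2

Derivation:
Path from root to H: A -> B -> H
Depth = number of edges = 2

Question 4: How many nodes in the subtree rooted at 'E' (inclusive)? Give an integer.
Subtree rooted at E contains: D, E
Count = 2

Answer: 2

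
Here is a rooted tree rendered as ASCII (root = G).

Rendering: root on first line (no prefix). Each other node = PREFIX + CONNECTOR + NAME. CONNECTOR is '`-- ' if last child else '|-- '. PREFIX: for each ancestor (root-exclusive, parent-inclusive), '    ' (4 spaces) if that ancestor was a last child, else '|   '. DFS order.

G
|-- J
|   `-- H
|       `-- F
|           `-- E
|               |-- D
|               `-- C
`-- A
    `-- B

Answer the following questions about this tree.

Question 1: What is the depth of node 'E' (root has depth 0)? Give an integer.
Answer: 4

Derivation:
Path from root to E: G -> J -> H -> F -> E
Depth = number of edges = 4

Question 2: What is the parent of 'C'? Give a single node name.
Answer: E

Derivation:
Scan adjacency: C appears as child of E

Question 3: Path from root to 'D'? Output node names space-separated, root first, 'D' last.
Answer: G J H F E D

Derivation:
Walk down from root: G -> J -> H -> F -> E -> D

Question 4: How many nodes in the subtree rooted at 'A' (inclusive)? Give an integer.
Subtree rooted at A contains: A, B
Count = 2

Answer: 2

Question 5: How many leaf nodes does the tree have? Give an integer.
Leaves (nodes with no children): B, C, D

Answer: 3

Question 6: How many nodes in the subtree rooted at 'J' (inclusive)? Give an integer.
Subtree rooted at J contains: C, D, E, F, H, J
Count = 6

Answer: 6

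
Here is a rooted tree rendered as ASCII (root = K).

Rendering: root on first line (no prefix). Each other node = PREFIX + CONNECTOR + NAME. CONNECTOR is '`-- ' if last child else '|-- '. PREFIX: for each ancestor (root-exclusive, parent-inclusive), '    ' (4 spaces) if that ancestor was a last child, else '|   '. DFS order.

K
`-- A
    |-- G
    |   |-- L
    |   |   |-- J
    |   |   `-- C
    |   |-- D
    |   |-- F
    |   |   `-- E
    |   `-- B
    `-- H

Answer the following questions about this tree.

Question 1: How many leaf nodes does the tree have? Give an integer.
Answer: 6

Derivation:
Leaves (nodes with no children): B, C, D, E, H, J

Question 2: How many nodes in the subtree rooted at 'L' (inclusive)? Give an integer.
Subtree rooted at L contains: C, J, L
Count = 3

Answer: 3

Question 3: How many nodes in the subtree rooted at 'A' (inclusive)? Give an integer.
Subtree rooted at A contains: A, B, C, D, E, F, G, H, J, L
Count = 10

Answer: 10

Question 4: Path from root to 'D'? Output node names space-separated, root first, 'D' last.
Answer: K A G D

Derivation:
Walk down from root: K -> A -> G -> D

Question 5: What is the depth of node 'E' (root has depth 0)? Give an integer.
Answer: 4

Derivation:
Path from root to E: K -> A -> G -> F -> E
Depth = number of edges = 4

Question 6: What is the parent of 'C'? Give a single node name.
Scan adjacency: C appears as child of L

Answer: L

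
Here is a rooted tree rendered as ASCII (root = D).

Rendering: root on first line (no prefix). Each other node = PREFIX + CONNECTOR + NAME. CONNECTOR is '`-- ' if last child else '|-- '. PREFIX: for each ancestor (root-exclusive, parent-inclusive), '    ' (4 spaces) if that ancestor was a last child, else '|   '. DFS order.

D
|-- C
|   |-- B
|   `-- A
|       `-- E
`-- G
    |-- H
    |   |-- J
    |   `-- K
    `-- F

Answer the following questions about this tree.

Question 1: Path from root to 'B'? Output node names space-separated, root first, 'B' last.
Answer: D C B

Derivation:
Walk down from root: D -> C -> B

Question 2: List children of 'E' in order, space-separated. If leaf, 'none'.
Node E's children (from adjacency): (leaf)

Answer: none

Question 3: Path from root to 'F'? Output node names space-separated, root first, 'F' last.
Answer: D G F

Derivation:
Walk down from root: D -> G -> F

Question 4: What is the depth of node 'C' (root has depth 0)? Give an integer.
Answer: 1

Derivation:
Path from root to C: D -> C
Depth = number of edges = 1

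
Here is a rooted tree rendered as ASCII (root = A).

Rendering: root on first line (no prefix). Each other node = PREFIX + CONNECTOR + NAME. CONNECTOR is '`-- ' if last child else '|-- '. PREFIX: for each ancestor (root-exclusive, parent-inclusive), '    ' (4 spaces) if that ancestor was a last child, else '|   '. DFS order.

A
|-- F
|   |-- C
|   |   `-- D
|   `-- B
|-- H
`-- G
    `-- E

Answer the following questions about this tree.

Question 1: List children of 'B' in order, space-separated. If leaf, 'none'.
Answer: none

Derivation:
Node B's children (from adjacency): (leaf)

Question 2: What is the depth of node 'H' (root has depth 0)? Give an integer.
Path from root to H: A -> H
Depth = number of edges = 1

Answer: 1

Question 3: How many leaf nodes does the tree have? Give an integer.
Leaves (nodes with no children): B, D, E, H

Answer: 4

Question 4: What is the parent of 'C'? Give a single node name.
Answer: F

Derivation:
Scan adjacency: C appears as child of F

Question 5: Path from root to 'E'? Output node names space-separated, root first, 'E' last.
Answer: A G E

Derivation:
Walk down from root: A -> G -> E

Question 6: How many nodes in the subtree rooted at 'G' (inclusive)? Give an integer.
Answer: 2

Derivation:
Subtree rooted at G contains: E, G
Count = 2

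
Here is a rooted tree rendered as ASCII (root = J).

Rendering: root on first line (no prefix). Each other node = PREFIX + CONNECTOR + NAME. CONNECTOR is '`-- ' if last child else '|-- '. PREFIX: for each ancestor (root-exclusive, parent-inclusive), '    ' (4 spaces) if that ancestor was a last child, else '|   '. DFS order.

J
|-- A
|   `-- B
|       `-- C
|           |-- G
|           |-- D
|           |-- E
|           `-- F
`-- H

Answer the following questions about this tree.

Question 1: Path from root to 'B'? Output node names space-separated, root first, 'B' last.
Answer: J A B

Derivation:
Walk down from root: J -> A -> B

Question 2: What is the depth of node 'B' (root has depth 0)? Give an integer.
Answer: 2

Derivation:
Path from root to B: J -> A -> B
Depth = number of edges = 2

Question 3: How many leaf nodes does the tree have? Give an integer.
Answer: 5

Derivation:
Leaves (nodes with no children): D, E, F, G, H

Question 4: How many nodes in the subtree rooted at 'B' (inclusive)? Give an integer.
Subtree rooted at B contains: B, C, D, E, F, G
Count = 6

Answer: 6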